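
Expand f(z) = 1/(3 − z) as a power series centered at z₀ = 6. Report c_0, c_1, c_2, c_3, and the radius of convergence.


Let w = z − z₀, so z = z₀ + w.
Then 3 − z = 3 − (z₀ + w) = (3 − z₀) − w = -3 − w.
f(z) = 1/(-3 − w) = (1/(-3)) · 1/(1 − w/(-3)) = Σ_{n≥0} w^n / (-3)^(n+1).
So c_n = 1/(-3)^(n+1):
  c_0 = 1/(-3)^1 = -1/3.
  c_1 = 1/(-3)^2 = 1/9.
  c_2 = 1/(-3)^3 = -1/27.
  c_3 = 1/(-3)^4 = 1/81.
The series is valid for |w/d| < 1, i.e. |z − z₀| < |d|.
Radius of convergence: R = |3 − z₀| = |-3| = 3 (distance from z₀ to the singularity z = 3).

c_0 = -1/3, c_1 = 1/9, c_2 = -1/27, c_3 = 1/81; R = 3.


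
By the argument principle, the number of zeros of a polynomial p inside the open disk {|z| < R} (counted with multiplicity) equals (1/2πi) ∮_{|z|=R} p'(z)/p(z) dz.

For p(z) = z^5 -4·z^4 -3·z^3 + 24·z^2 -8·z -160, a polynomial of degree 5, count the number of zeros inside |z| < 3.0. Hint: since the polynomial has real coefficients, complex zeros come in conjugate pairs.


The zeros of p are: 4, (2 + 2i), (2 - 2i), (-2 + 1i), (-2 - 1i).
Their magnitudes are: 4, 2.828, 2.828, 2.236, 2.236.
Zeros with |z| < R = 3.0: (2 + 2i), (2 - 2i), (-2 + 1i), (-2 - 1i).
Count = 4.
By the argument principle, (1/2πi) ∮_{|z|=R} p'(z)/p(z) dz equals exactly this count.

Number of zeros inside |z| < 3.0: 4.


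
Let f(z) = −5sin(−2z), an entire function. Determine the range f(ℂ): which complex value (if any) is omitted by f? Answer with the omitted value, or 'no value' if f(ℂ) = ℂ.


Little Picard bounds the complement of f(ℂ) to at most one point.
sin is entire and surjective onto ℂ: for every w ∈ ℂ, sin(ζ) = w has a solution ζ ∈ ℂ (e.g., via the complex inverse arcsin). With ζ = −2z this gives z = ζ/(-2). Then -5·sin(−2z) takes every value in -5·ℂ = ℂ, and adding 0 is a bijection of ℂ. So f is surjective and omits no value. (Note: only on the real line is sin bounded by [−1, 1].)

Omitted value: no value.


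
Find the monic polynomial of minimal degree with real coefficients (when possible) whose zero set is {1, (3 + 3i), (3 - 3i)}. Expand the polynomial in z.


The polynomial is p(z) = ∏_{α ∈ S} (z − α), where S = {1, (3 + 3i), (3 - 3i)}.
Expanding the product yields: p(z) = z^3 -7·z^2 + 24·z -18.
Note conjugate pairs combine to real quadratics: (z − (3+3i))(z − (3−3i)) = z² − 6z + 18.
The resulting polynomial has degree 3 and real coefficients as required.

p(z) = z^3 -7·z^2 + 24·z -18.


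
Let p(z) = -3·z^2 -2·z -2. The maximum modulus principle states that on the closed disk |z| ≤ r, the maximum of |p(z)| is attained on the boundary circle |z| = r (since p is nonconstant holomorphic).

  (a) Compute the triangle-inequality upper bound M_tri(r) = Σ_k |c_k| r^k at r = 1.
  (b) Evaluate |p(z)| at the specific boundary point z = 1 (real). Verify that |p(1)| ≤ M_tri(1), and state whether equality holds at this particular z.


Coefficients: c_0 = -2, c_1 = -2, c_2 = -3. Radius r = 1.
Part (a). Triangle bound: M_tri(r) = Σ_k |c_k| r^k
  = |-2|·1^0 + |-2|·1^1 + |-3|·1^2
  = 2 + 2 + 3 = 7.
This bounds M(r) := max_{|z|=r} |p(z)| from above; equality holds iff all terms c_k z^k can be made to align in phase at a single z on |z|=r.
Part (b). At z = 1 (real, on the circle |z| = r):
  p(1) = (-2)·1^0 + (-2)·1^1 + (-3)·1^2 = -7.
  |p(1)| = 7.
Since all nonzero coefficients share the same sign, |p(1)| = 7 = M_tri(1); the triangle bound is attained at z = 1, so in fact M(r) = 7.

M_tri(1) = 7; |p(1)| = 7; equality at z=1: yes.


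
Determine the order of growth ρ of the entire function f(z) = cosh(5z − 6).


cosh(w) is a linear combination of e^{iw} and e^{−iw} (or e^w, e^{−w} in the hyperbolic case), so |cosh(w)| ≤ e^{|w|}. With w = 5z − 6, |w| ≤ 5|z| + 6 = 5r + 6 on |z| = r, giving M(r) ≤ e^{5r + 6}, so ρ ≤ 1. On a suitable ray (z = it for sin/cos; z = t for sinh/cosh, t real → ∞), |cosh(5z − 6)| grows like e^{5|t|}/2, so ρ ≥ 1. Hence ρ = 1.
Therefore ρ = 1.

Order ρ = 1.


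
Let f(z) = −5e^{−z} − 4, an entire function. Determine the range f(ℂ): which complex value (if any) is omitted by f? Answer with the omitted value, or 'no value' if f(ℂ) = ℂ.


Little Picard bounds the complement of f(ℂ) to at most one point.
e^{−z} is never zero on ℂ, so -5·e^{−z} takes every value in ℂ ∖ {0}. Adding -4 shifts the range to ℂ ∖ {-4}. Thus f omits exactly the value -4.

Omitted value: -4.


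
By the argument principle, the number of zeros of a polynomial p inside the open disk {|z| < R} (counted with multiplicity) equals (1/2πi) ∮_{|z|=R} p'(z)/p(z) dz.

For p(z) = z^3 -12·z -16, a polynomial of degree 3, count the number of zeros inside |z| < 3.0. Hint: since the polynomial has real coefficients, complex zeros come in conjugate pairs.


The zeros of p are: -2, -2, 4.
Their magnitudes are: 2, 2, 4.
Zeros with |z| < R = 3.0: -2, -2.
Count = 2.
By the argument principle, (1/2πi) ∮_{|z|=R} p'(z)/p(z) dz equals exactly this count.

Number of zeros inside |z| < 3.0: 2.


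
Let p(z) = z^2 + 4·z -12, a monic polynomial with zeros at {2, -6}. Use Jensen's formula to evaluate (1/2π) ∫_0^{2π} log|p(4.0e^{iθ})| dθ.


Zeros: -6, 2; r = 4.0.
Inside |z| < r: 2. Outside (|z| ≥ r): -6.
p(0) = -12, so log|p(0)| = log(12) = 2.4849.
Apply Jensen: I(r) = log|p(0)| + Σ_k log(r/|z_k|), summed over zeros inside |z| < r.
  log(r/|z_k|) for z_k = 2: log(4.0/2) = 0.6931
  Outside zeros (-6) contribute nothing to the Jensen sum.
Sum over inside zeros: 0.6931.
I(r) = log|p(0)| + (inside sum) = 2.4849 + 0.6931 = 3.1781.
Note: since some zeros are outside |z| ≤ r, the simplified n·log(r) form does NOT apply — only the inside zeros contribute.

I(r) ≈ 3.1781.


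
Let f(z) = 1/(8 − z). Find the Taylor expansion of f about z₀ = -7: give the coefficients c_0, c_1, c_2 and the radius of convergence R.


Let w = z − z₀, so z = z₀ + w.
Then 8 − z = 8 − (z₀ + w) = (8 − z₀) − w = 15 − w.
f(z) = 1/(15 − w) = (1/(15)) · 1/(1 − w/(15)) = Σ_{n≥0} w^n / (15)^(n+1).
So c_n = 1/(15)^(n+1):
  c_0 = 1/(15)^1 = 1/15.
  c_1 = 1/(15)^2 = 1/225.
  c_2 = 1/(15)^3 = 1/3375.
The series is valid for |w/d| < 1, i.e. |z − z₀| < |d|.
Radius of convergence: R = |8 − z₀| = |15| = 15 (distance from z₀ to the singularity z = 8).

c_0 = 1/15, c_1 = 1/225, c_2 = 1/3375; R = 15.


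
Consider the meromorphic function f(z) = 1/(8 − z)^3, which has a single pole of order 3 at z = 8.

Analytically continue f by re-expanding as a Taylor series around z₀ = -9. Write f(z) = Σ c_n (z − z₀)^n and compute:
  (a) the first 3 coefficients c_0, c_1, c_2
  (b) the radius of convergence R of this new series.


Let w = z − z₀, so z = z₀ + w.
Then 8 − z = 8 − (z₀ + w) = (8 − z₀) − w = 17 − w.
f(z) = 1/(17 − w)^3 = (1/(17)^3) · (1 − w/(17))^{−3}.
By the binomial series (1−u)^{−3} = Σ_{n≥0} C(n+2, 2) u^n for |u|<1, with u = w/(17):
  c_n = C(n+2, 2) / (17)^(n+3).
  c_0 = 1/(17)^3 = 1/4913.
  c_1 = 3/(17)^4 = 3/83521.
  c_2 = 6/(17)^5 = 6/1419857.
The series is valid for |w/d| < 1, i.e. |z − z₀| < |d|.
Radius of convergence: R = |8 − z₀| = |17| = 17 (distance from z₀ to the singularity z = 8).

c_0 = 1/4913, c_1 = 3/83521, c_2 = 6/1419857; R = 17.


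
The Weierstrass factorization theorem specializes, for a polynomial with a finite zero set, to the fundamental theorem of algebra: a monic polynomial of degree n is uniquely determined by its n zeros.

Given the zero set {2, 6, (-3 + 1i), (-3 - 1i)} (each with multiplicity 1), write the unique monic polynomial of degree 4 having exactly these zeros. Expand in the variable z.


The polynomial is p(z) = ∏_{α ∈ S} (z − α), where S = {2, 6, (-3 + 1i), (-3 - 1i)}.
Expanding the product yields: p(z) = z^4 -2·z^3 -26·z^2 -8·z + 120.
Note conjugate pairs combine to real quadratics: (z − (-3+1i))(z − (-3−1i)) = z² + 6z + 10.
The resulting polynomial has degree 4 and real coefficients as required.

p(z) = z^4 -2·z^3 -26·z^2 -8·z + 120.


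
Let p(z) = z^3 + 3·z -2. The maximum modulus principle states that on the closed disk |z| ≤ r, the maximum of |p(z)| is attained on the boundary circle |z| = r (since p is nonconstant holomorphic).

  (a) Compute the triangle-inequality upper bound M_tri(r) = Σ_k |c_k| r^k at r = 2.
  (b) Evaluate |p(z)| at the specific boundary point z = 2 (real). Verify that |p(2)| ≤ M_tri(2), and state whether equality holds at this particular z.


Coefficients: c_0 = -2, c_1 = 3, c_2 = 0, c_3 = 1. Radius r = 2.
Part (a). Triangle bound: M_tri(r) = Σ_k |c_k| r^k
  = |-2|·2^0 + |3|·2^1 + |0|·2^2 + |1|·2^3
  = 2 + 6 + 0 + 8 = 16.
This bounds M(r) := max_{|z|=r} |p(z)| from above; equality holds iff all terms c_k z^k can be made to align in phase at a single z on |z|=r.
Part (b). At z = 2 (real, on the circle |z| = r):
  p(2) = (-2)·2^0 + (3)·2^1 + (0)·2^2 + (1)·2^3 = 12.
  |p(2)| = 12.
Check: |p(2)| = 12 ≤ 16 = M_tri(2). ✓ Equality does not hold at z = 2 (the coefficients have mixed signs, so the terms do not all align in phase there).

M_tri(2) = 16; |p(2)| = 12; equality at z=2: no.


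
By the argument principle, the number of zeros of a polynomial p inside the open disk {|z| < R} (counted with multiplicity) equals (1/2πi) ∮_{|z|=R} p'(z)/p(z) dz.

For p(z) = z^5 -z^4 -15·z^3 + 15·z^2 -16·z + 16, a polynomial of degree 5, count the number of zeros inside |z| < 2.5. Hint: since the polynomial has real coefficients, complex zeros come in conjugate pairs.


The zeros of p are: -4, (0 + 1i), (0 - 1i), 4, 1.
Their magnitudes are: 4, 1, 1, 4, 1.
Zeros with |z| < R = 2.5: (0 + 1i), (0 - 1i), 1.
Count = 3.
By the argument principle, (1/2πi) ∮_{|z|=R} p'(z)/p(z) dz equals exactly this count.

Number of zeros inside |z| < 2.5: 3.


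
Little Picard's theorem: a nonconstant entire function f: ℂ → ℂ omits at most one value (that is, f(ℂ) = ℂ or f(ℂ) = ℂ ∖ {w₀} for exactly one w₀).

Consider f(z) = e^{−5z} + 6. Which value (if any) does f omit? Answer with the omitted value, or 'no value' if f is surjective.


Little Picard bounds the complement of f(ℂ) to at most one point.
e^{−5z} is never zero on ℂ, so 1·e^{−5z} takes every value in ℂ ∖ {0}. Adding 6 shifts the range to ℂ ∖ {6}. Thus f omits exactly the value 6.

Omitted value: 6.


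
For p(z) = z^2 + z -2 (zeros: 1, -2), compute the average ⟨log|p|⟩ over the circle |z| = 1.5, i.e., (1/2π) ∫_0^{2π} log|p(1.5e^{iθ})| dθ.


Zeros: -2, 1; r = 1.5.
Inside |z| < r: 1. Outside (|z| ≥ r): -2.
p(0) = -2, so log|p(0)| = log(2) = 0.6931.
Apply Jensen: I(r) = log|p(0)| + Σ_k log(r/|z_k|), summed over zeros inside |z| < r.
  log(r/|z_k|) for z_k = 1: log(1.5/1) = 0.4055
  Outside zeros (-2) contribute nothing to the Jensen sum.
Sum over inside zeros: 0.4055.
I(r) = log|p(0)| + (inside sum) = 0.6931 + 0.4055 = 1.0986.
Note: since some zeros are outside |z| ≤ r, the simplified n·log(r) form does NOT apply — only the inside zeros contribute.

I(r) ≈ 1.0986.


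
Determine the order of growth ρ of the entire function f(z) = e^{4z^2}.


|e^{4z^2}| = e^{Re(4·z^2) + 0} ≤ e^{4|z|^2 + 0} = e^{4r^2 + 0} on |z| = r, so ρ ≤ 2. Choosing z on |z|=r so that 4·z^2 is real positive (always possible by picking arg z appropriately) gives |f(z)| = e^{4r^2 + 0}, matching the bound. The additive constant 0 does not affect log log M(r) ~ 2·log r. Hence ρ = 2.
Therefore ρ = 2.

Order ρ = 2.


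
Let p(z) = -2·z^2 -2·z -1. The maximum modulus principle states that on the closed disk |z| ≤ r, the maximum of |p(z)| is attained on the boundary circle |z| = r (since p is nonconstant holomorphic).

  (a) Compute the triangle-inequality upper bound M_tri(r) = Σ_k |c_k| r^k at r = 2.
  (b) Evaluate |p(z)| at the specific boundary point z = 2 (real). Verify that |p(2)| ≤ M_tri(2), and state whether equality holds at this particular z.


Coefficients: c_0 = -1, c_1 = -2, c_2 = -2. Radius r = 2.
Part (a). Triangle bound: M_tri(r) = Σ_k |c_k| r^k
  = |-1|·2^0 + |-2|·2^1 + |-2|·2^2
  = 1 + 4 + 8 = 13.
This bounds M(r) := max_{|z|=r} |p(z)| from above; equality holds iff all terms c_k z^k can be made to align in phase at a single z on |z|=r.
Part (b). At z = 2 (real, on the circle |z| = r):
  p(2) = (-1)·2^0 + (-2)·2^1 + (-2)·2^2 = -13.
  |p(2)| = 13.
Since all nonzero coefficients share the same sign, |p(2)| = 13 = M_tri(2); the triangle bound is attained at z = 2, so in fact M(r) = 13.

M_tri(2) = 13; |p(2)| = 13; equality at z=2: yes.


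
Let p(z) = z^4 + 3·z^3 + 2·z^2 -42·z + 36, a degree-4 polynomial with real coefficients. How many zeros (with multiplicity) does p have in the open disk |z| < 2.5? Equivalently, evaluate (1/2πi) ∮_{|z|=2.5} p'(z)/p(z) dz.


The zeros of p are: (-3 + 3i), (-3 - 3i), 1, 2.
Their magnitudes are: 4.243, 4.243, 1, 2.
Zeros with |z| < R = 2.5: 1, 2.
Count = 2.
By the argument principle, (1/2πi) ∮_{|z|=R} p'(z)/p(z) dz equals exactly this count.

Number of zeros inside |z| < 2.5: 2.


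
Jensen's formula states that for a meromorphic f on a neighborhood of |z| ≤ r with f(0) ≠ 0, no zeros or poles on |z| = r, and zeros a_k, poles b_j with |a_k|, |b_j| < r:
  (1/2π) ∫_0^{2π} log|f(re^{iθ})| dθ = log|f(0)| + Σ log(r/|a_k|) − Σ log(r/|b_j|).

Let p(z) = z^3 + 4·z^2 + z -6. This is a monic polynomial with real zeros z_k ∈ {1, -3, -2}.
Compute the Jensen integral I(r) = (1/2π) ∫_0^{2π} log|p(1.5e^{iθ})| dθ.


Zeros: -3, -2, 1; r = 1.5.
Inside |z| < r: 1. Outside (|z| ≥ r): -3, -2.
p(0) = -6, so log|p(0)| = log(6) = 1.7918.
Apply Jensen: I(r) = log|p(0)| + Σ_k log(r/|z_k|), summed over zeros inside |z| < r.
  log(r/|z_k|) for z_k = 1: log(1.5/1) = 0.4055
  Outside zeros (-3, -2) contribute nothing to the Jensen sum.
Sum over inside zeros: 0.4055.
I(r) = log|p(0)| + (inside sum) = 1.7918 + 0.4055 = 2.1972.
Note: since some zeros are outside |z| ≤ r, the simplified n·log(r) form does NOT apply — only the inside zeros contribute.

I(r) ≈ 2.1972.


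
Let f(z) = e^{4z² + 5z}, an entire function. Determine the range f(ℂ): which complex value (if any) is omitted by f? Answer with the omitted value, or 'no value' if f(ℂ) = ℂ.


Little Picard bounds the complement of f(ℂ) to at most one point.
The exponent g(z) = 4z² + 5z is a nonconstant polynomial, hence surjective onto ℂ. So e^{g(z)} takes every value in {e^w : w ∈ ℂ} = ℂ ∖ {0}. Adding 0 shifts the range to ℂ ∖ {0}. f omits exactly 0.

Omitted value: 0.


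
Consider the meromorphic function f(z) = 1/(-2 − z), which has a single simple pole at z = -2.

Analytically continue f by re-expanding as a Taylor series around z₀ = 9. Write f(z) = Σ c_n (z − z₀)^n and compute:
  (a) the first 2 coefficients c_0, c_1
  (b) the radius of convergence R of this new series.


Let w = z − z₀, so z = z₀ + w.
Then -2 − z = -2 − (z₀ + w) = (-2 − z₀) − w = -11 − w.
f(z) = 1/(-11 − w) = (1/(-11)) · 1/(1 − w/(-11)) = Σ_{n≥0} w^n / (-11)^(n+1).
So c_n = 1/(-11)^(n+1):
  c_0 = 1/(-11)^1 = -1/11.
  c_1 = 1/(-11)^2 = 1/121.
The series is valid for |w/d| < 1, i.e. |z − z₀| < |d|.
Radius of convergence: R = |-2 − z₀| = |-11| = 11 (distance from z₀ to the singularity z = -2).

c_0 = -1/11, c_1 = 1/121; R = 11.


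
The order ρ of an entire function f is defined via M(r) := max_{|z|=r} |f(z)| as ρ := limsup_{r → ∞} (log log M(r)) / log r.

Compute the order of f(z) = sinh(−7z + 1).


sinh(w) is a linear combination of e^{iw} and e^{−iw} (or e^w, e^{−w} in the hyperbolic case), so |sinh(w)| ≤ e^{|w|}. With w = −7z + 1, |w| ≤ 7|z| + 1 = 7r + 1 on |z| = r, giving M(r) ≤ e^{7r + 1}, so ρ ≤ 1. On a suitable ray (z = it for sin/cos; z = t for sinh/cosh, t real → ∞), |sinh(−7z + 1)| grows like e^{7|t|}/2, so ρ ≥ 1. Hence ρ = 1.
Therefore ρ = 1.

Order ρ = 1.


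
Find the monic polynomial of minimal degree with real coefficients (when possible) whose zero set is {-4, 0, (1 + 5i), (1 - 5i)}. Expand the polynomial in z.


The polynomial is p(z) = ∏_{α ∈ S} (z − α), where S = {-4, 0, (1 + 5i), (1 - 5i)}.
Expanding the product yields: p(z) = z^4 + 2·z^3 + 18·z^2 + 104·z.
Note conjugate pairs combine to real quadratics: (z − (1+5i))(z − (1−5i)) = z² − 2z + 26.
The resulting polynomial has degree 4 and real coefficients as required.

p(z) = z^4 + 2·z^3 + 18·z^2 + 104·z.


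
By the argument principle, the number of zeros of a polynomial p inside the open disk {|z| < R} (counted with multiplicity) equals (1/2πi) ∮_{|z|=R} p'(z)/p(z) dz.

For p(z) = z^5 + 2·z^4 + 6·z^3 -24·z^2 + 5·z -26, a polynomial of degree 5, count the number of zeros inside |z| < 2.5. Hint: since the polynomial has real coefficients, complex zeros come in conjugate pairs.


The zeros of p are: (0 + 1i), (0 - 1i), 2, (-2 + 3i), (-2 - 3i).
Their magnitudes are: 1, 1, 2, 3.606, 3.606.
Zeros with |z| < R = 2.5: (0 + 1i), (0 - 1i), 2.
Count = 3.
By the argument principle, (1/2πi) ∮_{|z|=R} p'(z)/p(z) dz equals exactly this count.

Number of zeros inside |z| < 2.5: 3.


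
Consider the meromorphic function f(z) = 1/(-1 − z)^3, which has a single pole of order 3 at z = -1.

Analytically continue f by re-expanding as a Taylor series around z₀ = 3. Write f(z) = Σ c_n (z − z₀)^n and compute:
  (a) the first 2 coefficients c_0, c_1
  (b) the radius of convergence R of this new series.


Let w = z − z₀, so z = z₀ + w.
Then -1 − z = -1 − (z₀ + w) = (-1 − z₀) − w = -4 − w.
f(z) = 1/(-4 − w)^3 = (1/(-4)^3) · (1 − w/(-4))^{−3}.
By the binomial series (1−u)^{−3} = Σ_{n≥0} C(n+2, 2) u^n for |u|<1, with u = w/(-4):
  c_n = C(n+2, 2) / (-4)^(n+3).
  c_0 = 1/(-4)^3 = -1/64.
  c_1 = 3/(-4)^4 = 3/256.
The series is valid for |w/d| < 1, i.e. |z − z₀| < |d|.
Radius of convergence: R = |-1 − z₀| = |-4| = 4 (distance from z₀ to the singularity z = -1).

c_0 = -1/64, c_1 = 3/256; R = 4.


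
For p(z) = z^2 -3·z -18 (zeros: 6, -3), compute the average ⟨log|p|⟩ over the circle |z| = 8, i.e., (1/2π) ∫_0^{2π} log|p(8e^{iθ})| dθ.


Zeros: -3, 6; r = 8.
Inside |z| < r: -3, 6. Outside (|z| ≥ r): ∅.
p(0) = -18, so log|p(0)| = log(18) = 2.8904.
Apply Jensen: I(r) = log|p(0)| + Σ_k log(r/|z_k|), summed over zeros inside |z| < r.
  log(r/|z_k|) for z_k = 6: log(8/6) = 0.2877
  log(r/|z_k|) for z_k = -3: log(8/3) = 0.9808
Sum over inside zeros: 1.2685.
I(r) = log|p(0)| + (inside sum) = 2.8904 + 1.2685 = 4.1589.
Closed form (all zeros inside, monic): I(r) = n·log(r) = 2·log(8) = 4.1589. ✓

I(r) ≈ 4.1589.


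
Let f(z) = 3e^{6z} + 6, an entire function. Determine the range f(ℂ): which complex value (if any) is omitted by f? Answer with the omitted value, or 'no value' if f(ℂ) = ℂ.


Little Picard bounds the complement of f(ℂ) to at most one point.
e^{6z} is never zero on ℂ, so 3·e^{6z} takes every value in ℂ ∖ {0}. Adding 6 shifts the range to ℂ ∖ {6}. Thus f omits exactly the value 6.

Omitted value: 6.


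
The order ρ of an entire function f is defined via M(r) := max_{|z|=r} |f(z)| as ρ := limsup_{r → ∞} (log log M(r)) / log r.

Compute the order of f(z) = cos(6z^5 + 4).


Write cos(w) = (e^{iw} ± e^{−iw})/(2 or 2i), so |cos(w)| ≤ e^{|w|}. With w = 6z^5 + 4, |w| ≤ 6r^5 + 4 on |z|=r, giving M(r) ≤ e^{6r^5 + 4} and ρ ≤ 5. For the lower bound, choose z on |z|=r with 6z^5 purely imaginary of modulus 6r^5; then |cos(6z^5 + 4)| grows like e^{6r^5}/2, so ρ ≥ 5. Hence ρ = 5.
Therefore ρ = 5.

Order ρ = 5.


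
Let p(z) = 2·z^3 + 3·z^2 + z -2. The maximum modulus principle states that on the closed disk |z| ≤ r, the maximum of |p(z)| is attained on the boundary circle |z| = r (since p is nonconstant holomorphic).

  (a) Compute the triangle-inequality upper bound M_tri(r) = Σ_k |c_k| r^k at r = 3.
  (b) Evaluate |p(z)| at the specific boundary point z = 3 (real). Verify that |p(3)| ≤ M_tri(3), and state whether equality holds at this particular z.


Coefficients: c_0 = -2, c_1 = 1, c_2 = 3, c_3 = 2. Radius r = 3.
Part (a). Triangle bound: M_tri(r) = Σ_k |c_k| r^k
  = |-2|·3^0 + |1|·3^1 + |3|·3^2 + |2|·3^3
  = 2 + 3 + 27 + 54 = 86.
This bounds M(r) := max_{|z|=r} |p(z)| from above; equality holds iff all terms c_k z^k can be made to align in phase at a single z on |z|=r.
Part (b). At z = 3 (real, on the circle |z| = r):
  p(3) = (-2)·3^0 + (1)·3^1 + (3)·3^2 + (2)·3^3 = 82.
  |p(3)| = 82.
Check: |p(3)| = 82 ≤ 86 = M_tri(3). ✓ Equality does not hold at z = 3 (the coefficients have mixed signs, so the terms do not all align in phase there).

M_tri(3) = 86; |p(3)| = 82; equality at z=3: no.


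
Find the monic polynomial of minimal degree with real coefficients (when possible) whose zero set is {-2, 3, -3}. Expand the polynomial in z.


The polynomial is p(z) = ∏_{α ∈ S} (z − α), where S = {-2, 3, -3}.
Expanding the product yields: p(z) = z^3 + 2·z^2 -9·z -18.
The resulting polynomial has degree 3 and real coefficients as required.

p(z) = z^3 + 2·z^2 -9·z -18.


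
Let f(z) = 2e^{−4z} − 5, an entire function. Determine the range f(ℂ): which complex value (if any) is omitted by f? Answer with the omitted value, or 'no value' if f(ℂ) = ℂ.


Little Picard bounds the complement of f(ℂ) to at most one point.
e^{−4z} is never zero on ℂ, so 2·e^{−4z} takes every value in ℂ ∖ {0}. Adding -5 shifts the range to ℂ ∖ {-5}. Thus f omits exactly the value -5.

Omitted value: -5.


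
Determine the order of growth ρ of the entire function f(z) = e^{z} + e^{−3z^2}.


Each summand is entire of order 1 and 2 respectively (as in the single-exponential case). The order of a sum is at most the max of the orders, so ρ ≤ 2. For the lower bound: on |z|=r choose arg z so that -3z^2 is real positive; then |e^{-3z^2}| = e^{3r^2} while |e^{1z}| ≤ e^{1r^1} = o(e^{3r^2}). So |f| ≥ e^{3r^2}(1 − o(1)) and ρ ≥ 2. Hence ρ = max(1, 2) = 2.
Therefore ρ = 2.

Order ρ = 2.


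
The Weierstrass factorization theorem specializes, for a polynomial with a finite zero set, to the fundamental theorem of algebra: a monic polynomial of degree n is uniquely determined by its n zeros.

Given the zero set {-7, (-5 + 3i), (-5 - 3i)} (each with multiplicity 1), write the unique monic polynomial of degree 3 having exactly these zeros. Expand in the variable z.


The polynomial is p(z) = ∏_{α ∈ S} (z − α), where S = {-7, (-5 + 3i), (-5 - 3i)}.
Expanding the product yields: p(z) = z^3 + 17·z^2 + 104·z + 238.
Note conjugate pairs combine to real quadratics: (z − (-5+3i))(z − (-5−3i)) = z² + 10z + 34.
The resulting polynomial has degree 3 and real coefficients as required.

p(z) = z^3 + 17·z^2 + 104·z + 238.


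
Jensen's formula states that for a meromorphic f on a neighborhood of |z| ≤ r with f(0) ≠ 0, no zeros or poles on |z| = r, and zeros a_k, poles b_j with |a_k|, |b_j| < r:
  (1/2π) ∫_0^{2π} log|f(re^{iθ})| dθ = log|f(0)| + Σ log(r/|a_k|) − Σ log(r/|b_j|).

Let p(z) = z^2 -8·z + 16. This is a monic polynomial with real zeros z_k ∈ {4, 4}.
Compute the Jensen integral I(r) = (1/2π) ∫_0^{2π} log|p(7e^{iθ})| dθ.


Zeros: 4, 4; r = 7.
Inside |z| < r: 4, 4. Outside (|z| ≥ r): ∅.
p(0) = 16, so log|p(0)| = log(16) = 2.7726.
Apply Jensen: I(r) = log|p(0)| + Σ_k log(r/|z_k|), summed over zeros inside |z| < r.
  log(r/|z_k|) for z_k = 4: log(7/4) = 0.5596
  log(r/|z_k|) for z_k = 4: log(7/4) = 0.5596
Sum over inside zeros: 1.1192.
I(r) = log|p(0)| + (inside sum) = 2.7726 + 1.1192 = 3.8918.
Closed form (all zeros inside, monic): I(r) = n·log(r) = 2·log(7) = 3.8918. ✓

I(r) ≈ 3.8918.


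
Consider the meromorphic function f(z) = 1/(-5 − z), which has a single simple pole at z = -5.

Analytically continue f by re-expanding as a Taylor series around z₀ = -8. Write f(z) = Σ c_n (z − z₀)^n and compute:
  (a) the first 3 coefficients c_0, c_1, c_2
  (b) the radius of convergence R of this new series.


Let w = z − z₀, so z = z₀ + w.
Then -5 − z = -5 − (z₀ + w) = (-5 − z₀) − w = 3 − w.
f(z) = 1/(3 − w) = (1/(3)) · 1/(1 − w/(3)) = Σ_{n≥0} w^n / (3)^(n+1).
So c_n = 1/(3)^(n+1):
  c_0 = 1/(3)^1 = 1/3.
  c_1 = 1/(3)^2 = 1/9.
  c_2 = 1/(3)^3 = 1/27.
The series is valid for |w/d| < 1, i.e. |z − z₀| < |d|.
Radius of convergence: R = |-5 − z₀| = |3| = 3 (distance from z₀ to the singularity z = -5).

c_0 = 1/3, c_1 = 1/9, c_2 = 1/27; R = 3.


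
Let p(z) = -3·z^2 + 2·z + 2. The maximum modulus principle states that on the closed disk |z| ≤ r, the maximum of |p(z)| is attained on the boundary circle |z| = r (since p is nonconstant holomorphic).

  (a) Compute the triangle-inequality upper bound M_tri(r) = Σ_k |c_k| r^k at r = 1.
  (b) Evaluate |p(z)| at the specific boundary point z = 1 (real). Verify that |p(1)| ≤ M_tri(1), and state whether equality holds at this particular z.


Coefficients: c_0 = 2, c_1 = 2, c_2 = -3. Radius r = 1.
Part (a). Triangle bound: M_tri(r) = Σ_k |c_k| r^k
  = |2|·1^0 + |2|·1^1 + |-3|·1^2
  = 2 + 2 + 3 = 7.
This bounds M(r) := max_{|z|=r} |p(z)| from above; equality holds iff all terms c_k z^k can be made to align in phase at a single z on |z|=r.
Part (b). At z = 1 (real, on the circle |z| = r):
  p(1) = (2)·1^0 + (2)·1^1 + (-3)·1^2 = 1.
  |p(1)| = 1.
Check: |p(1)| = 1 ≤ 7 = M_tri(1). ✓ Equality does not hold at z = 1 (the coefficients have mixed signs, so the terms do not all align in phase there).

M_tri(1) = 7; |p(1)| = 1; equality at z=1: no.


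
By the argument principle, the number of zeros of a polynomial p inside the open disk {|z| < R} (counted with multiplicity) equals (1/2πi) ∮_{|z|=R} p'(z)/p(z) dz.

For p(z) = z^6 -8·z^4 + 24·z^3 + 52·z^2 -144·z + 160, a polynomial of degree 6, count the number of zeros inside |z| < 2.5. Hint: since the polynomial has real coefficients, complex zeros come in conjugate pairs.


The zeros of p are: (-3 + 1i), (-3 - 1i), (1 + 1i), (1 - 1i), (2 + 2i), (2 - 2i).
Their magnitudes are: 3.162, 3.162, 1.414, 1.414, 2.828, 2.828.
Zeros with |z| < R = 2.5: (1 + 1i), (1 - 1i).
Count = 2.
By the argument principle, (1/2πi) ∮_{|z|=R} p'(z)/p(z) dz equals exactly this count.

Number of zeros inside |z| < 2.5: 2.


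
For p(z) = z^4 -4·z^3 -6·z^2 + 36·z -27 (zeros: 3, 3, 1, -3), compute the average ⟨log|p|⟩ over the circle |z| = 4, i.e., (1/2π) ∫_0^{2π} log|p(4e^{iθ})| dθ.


Zeros: -3, 1, 3, 3; r = 4.
Inside |z| < r: -3, 1, 3, 3. Outside (|z| ≥ r): ∅.
p(0) = -27, so log|p(0)| = log(27) = 3.2958.
Apply Jensen: I(r) = log|p(0)| + Σ_k log(r/|z_k|), summed over zeros inside |z| < r.
  log(r/|z_k|) for z_k = 3: log(4/3) = 0.2877
  log(r/|z_k|) for z_k = 3: log(4/3) = 0.2877
  log(r/|z_k|) for z_k = 1: log(4/1) = 1.3863
  log(r/|z_k|) for z_k = -3: log(4/3) = 0.2877
Sum over inside zeros: 2.2493.
I(r) = log|p(0)| + (inside sum) = 3.2958 + 2.2493 = 5.5452.
Closed form (all zeros inside, monic): I(r) = n·log(r) = 4·log(4) = 5.5452. ✓

I(r) ≈ 5.5452.


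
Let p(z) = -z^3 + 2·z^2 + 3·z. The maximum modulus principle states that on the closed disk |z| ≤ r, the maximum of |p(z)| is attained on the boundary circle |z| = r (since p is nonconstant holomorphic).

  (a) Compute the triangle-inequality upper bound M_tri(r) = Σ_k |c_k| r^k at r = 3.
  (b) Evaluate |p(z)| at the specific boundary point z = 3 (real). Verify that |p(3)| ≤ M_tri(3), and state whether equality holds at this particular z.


Coefficients: c_0 = 0, c_1 = 3, c_2 = 2, c_3 = -1. Radius r = 3.
Part (a). Triangle bound: M_tri(r) = Σ_k |c_k| r^k
  = |0|·3^0 + |3|·3^1 + |2|·3^2 + |-1|·3^3
  = 0 + 9 + 18 + 27 = 54.
This bounds M(r) := max_{|z|=r} |p(z)| from above; equality holds iff all terms c_k z^k can be made to align in phase at a single z on |z|=r.
Part (b). At z = 3 (real, on the circle |z| = r):
  p(3) = (0)·3^0 + (3)·3^1 + (2)·3^2 + (-1)·3^3 = 0.
  |p(3)| = 0.
Check: |p(3)| = 0 ≤ 54 = M_tri(3). ✓ Equality does not hold at z = 3 (the coefficients have mixed signs, so the terms do not all align in phase there).

M_tri(3) = 54; |p(3)| = 0; equality at z=3: no.


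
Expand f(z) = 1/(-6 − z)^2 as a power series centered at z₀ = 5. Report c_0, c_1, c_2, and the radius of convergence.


Let w = z − z₀, so z = z₀ + w.
Then -6 − z = -6 − (z₀ + w) = (-6 − z₀) − w = -11 − w.
f(z) = 1/(-11 − w)^2 = (1/(-11)^2) · (1 − w/(-11))^{−2}.
By the binomial series (1−u)^{−2} = Σ_{n≥0} C(n+1, 1) u^n for |u|<1, with u = w/(-11):
  c_n = C(n+1, 1) / (-11)^(n+2).
  c_0 = 1/(-11)^2 = 1/121.
  c_1 = 2/(-11)^3 = -2/1331.
  c_2 = 3/(-11)^4 = 3/14641.
The series is valid for |w/d| < 1, i.e. |z − z₀| < |d|.
Radius of convergence: R = |-6 − z₀| = |-11| = 11 (distance from z₀ to the singularity z = -6).

c_0 = 1/121, c_1 = -2/1331, c_2 = 3/14641; R = 11.


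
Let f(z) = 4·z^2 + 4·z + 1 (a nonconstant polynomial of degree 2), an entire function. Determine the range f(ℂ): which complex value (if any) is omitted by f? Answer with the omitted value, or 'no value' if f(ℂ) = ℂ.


Little Picard bounds the complement of f(ℂ) to at most one point.
For every w ∈ ℂ, the equation p(z) − w = 0 is a nonconstant polynomial in z and hence has at least one root by the fundamental theorem of algebra. So p is surjective onto ℂ, omitting no value.

Omitted value: no value.


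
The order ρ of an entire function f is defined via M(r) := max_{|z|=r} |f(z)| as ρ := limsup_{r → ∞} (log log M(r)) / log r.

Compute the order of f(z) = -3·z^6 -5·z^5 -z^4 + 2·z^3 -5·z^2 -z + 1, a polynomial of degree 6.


|f(z)| ≤ Σ|c_k|·r^k = O(r^6) as r → ∞. Polynomial growth is O(e^{r^ε}) for every ε > 0 (since r^6/e^{r^ε} → 0), so ρ ≤ ε for all ε > 0, i.e. ρ = 0. Every nonconstant polynomial has order 0.
Therefore ρ = 0.

Order ρ = 0.


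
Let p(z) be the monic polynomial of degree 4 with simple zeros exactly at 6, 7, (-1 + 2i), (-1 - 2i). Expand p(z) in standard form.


The polynomial is p(z) = ∏_{α ∈ S} (z − α), where S = {6, 7, (-1 + 2i), (-1 - 2i)}.
Expanding the product yields: p(z) = z^4 -11·z^3 + 21·z^2 + 19·z + 210.
Note conjugate pairs combine to real quadratics: (z − (-1+2i))(z − (-1−2i)) = z² + 2z + 5.
The resulting polynomial has degree 4 and real coefficients as required.

p(z) = z^4 -11·z^3 + 21·z^2 + 19·z + 210.


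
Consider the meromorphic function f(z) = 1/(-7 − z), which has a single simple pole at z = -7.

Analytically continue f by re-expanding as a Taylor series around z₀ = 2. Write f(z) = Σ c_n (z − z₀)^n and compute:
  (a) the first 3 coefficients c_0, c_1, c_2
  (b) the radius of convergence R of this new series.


Let w = z − z₀, so z = z₀ + w.
Then -7 − z = -7 − (z₀ + w) = (-7 − z₀) − w = -9 − w.
f(z) = 1/(-9 − w) = (1/(-9)) · 1/(1 − w/(-9)) = Σ_{n≥0} w^n / (-9)^(n+1).
So c_n = 1/(-9)^(n+1):
  c_0 = 1/(-9)^1 = -1/9.
  c_1 = 1/(-9)^2 = 1/81.
  c_2 = 1/(-9)^3 = -1/729.
The series is valid for |w/d| < 1, i.e. |z − z₀| < |d|.
Radius of convergence: R = |-7 − z₀| = |-9| = 9 (distance from z₀ to the singularity z = -7).

c_0 = -1/9, c_1 = 1/81, c_2 = -1/729; R = 9.


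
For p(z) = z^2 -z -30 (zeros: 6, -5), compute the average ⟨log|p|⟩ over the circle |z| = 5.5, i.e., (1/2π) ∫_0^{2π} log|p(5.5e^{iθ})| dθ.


Zeros: -5, 6; r = 5.5.
Inside |z| < r: -5. Outside (|z| ≥ r): 6.
p(0) = -30, so log|p(0)| = log(30) = 3.4012.
Apply Jensen: I(r) = log|p(0)| + Σ_k log(r/|z_k|), summed over zeros inside |z| < r.
  log(r/|z_k|) for z_k = -5: log(5.5/5) = 0.0953
  Outside zeros (6) contribute nothing to the Jensen sum.
Sum over inside zeros: 0.0953.
I(r) = log|p(0)| + (inside sum) = 3.4012 + 0.0953 = 3.4965.
Note: since some zeros are outside |z| ≤ r, the simplified n·log(r) form does NOT apply — only the inside zeros contribute.

I(r) ≈ 3.4965.


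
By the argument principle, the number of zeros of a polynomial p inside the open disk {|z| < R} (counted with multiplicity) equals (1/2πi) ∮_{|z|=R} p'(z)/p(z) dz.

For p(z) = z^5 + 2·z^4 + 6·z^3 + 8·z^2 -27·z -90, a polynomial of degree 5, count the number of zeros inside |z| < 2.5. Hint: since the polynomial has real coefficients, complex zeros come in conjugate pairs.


The zeros of p are: (0 + 3i), (0 - 3i), (-2 + 1i), (-2 - 1i), 2.
Their magnitudes are: 3, 3, 2.236, 2.236, 2.
Zeros with |z| < R = 2.5: (-2 + 1i), (-2 - 1i), 2.
Count = 3.
By the argument principle, (1/2πi) ∮_{|z|=R} p'(z)/p(z) dz equals exactly this count.

Number of zeros inside |z| < 2.5: 3.


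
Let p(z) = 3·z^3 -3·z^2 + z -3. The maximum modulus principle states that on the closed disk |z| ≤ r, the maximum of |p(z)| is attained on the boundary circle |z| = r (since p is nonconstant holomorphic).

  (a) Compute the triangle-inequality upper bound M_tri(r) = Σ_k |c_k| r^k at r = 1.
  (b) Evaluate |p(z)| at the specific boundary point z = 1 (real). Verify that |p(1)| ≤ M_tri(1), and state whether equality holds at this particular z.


Coefficients: c_0 = -3, c_1 = 1, c_2 = -3, c_3 = 3. Radius r = 1.
Part (a). Triangle bound: M_tri(r) = Σ_k |c_k| r^k
  = |-3|·1^0 + |1|·1^1 + |-3|·1^2 + |3|·1^3
  = 3 + 1 + 3 + 3 = 10.
This bounds M(r) := max_{|z|=r} |p(z)| from above; equality holds iff all terms c_k z^k can be made to align in phase at a single z on |z|=r.
Part (b). At z = 1 (real, on the circle |z| = r):
  p(1) = (-3)·1^0 + (1)·1^1 + (-3)·1^2 + (3)·1^3 = -2.
  |p(1)| = 2.
Check: |p(1)| = 2 ≤ 10 = M_tri(1). ✓ Equality does not hold at z = 1 (the coefficients have mixed signs, so the terms do not all align in phase there).

M_tri(1) = 10; |p(1)| = 2; equality at z=1: no.


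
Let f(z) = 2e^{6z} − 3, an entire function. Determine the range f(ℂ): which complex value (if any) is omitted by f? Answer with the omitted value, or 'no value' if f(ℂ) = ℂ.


Little Picard bounds the complement of f(ℂ) to at most one point.
e^{6z} is never zero on ℂ, so 2·e^{6z} takes every value in ℂ ∖ {0}. Adding -3 shifts the range to ℂ ∖ {-3}. Thus f omits exactly the value -3.

Omitted value: -3.


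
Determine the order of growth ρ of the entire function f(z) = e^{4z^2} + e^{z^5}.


Each summand is entire of order 2 and 5 respectively (as in the single-exponential case). The order of a sum is at most the max of the orders, so ρ ≤ 5. For the lower bound: on |z|=r choose arg z so that 1z^5 is real positive; then |e^{1z^5}| = e^{1r^5} while |e^{4z^2}| ≤ e^{4r^2} = o(e^{1r^5}). So |f| ≥ e^{1r^5}(1 − o(1)) and ρ ≥ 5. Hence ρ = max(2, 5) = 5.
Therefore ρ = 5.

Order ρ = 5.


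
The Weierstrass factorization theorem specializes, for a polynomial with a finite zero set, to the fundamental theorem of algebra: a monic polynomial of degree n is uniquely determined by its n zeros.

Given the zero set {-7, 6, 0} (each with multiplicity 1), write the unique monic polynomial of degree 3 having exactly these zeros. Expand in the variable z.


The polynomial is p(z) = ∏_{α ∈ S} (z − α), where S = {-7, 6, 0}.
Expanding the product yields: p(z) = z^3 + z^2 -42·z.
The resulting polynomial has degree 3 and real coefficients as required.

p(z) = z^3 + z^2 -42·z.


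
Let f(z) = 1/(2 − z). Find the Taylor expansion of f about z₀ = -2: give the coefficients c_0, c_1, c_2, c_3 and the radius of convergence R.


Let w = z − z₀, so z = z₀ + w.
Then 2 − z = 2 − (z₀ + w) = (2 − z₀) − w = 4 − w.
f(z) = 1/(4 − w) = (1/(4)) · 1/(1 − w/(4)) = Σ_{n≥0} w^n / (4)^(n+1).
So c_n = 1/(4)^(n+1):
  c_0 = 1/(4)^1 = 1/4.
  c_1 = 1/(4)^2 = 1/16.
  c_2 = 1/(4)^3 = 1/64.
  c_3 = 1/(4)^4 = 1/256.
The series is valid for |w/d| < 1, i.e. |z − z₀| < |d|.
Radius of convergence: R = |2 − z₀| = |4| = 4 (distance from z₀ to the singularity z = 2).

c_0 = 1/4, c_1 = 1/16, c_2 = 1/64, c_3 = 1/256; R = 4.


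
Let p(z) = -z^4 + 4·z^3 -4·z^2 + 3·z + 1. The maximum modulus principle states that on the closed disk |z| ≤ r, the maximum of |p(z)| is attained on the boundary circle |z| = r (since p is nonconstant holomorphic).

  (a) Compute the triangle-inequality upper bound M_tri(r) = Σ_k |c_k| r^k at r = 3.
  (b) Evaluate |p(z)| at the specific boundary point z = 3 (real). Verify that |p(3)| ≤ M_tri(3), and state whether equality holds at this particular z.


Coefficients: c_0 = 1, c_1 = 3, c_2 = -4, c_3 = 4, c_4 = -1. Radius r = 3.
Part (a). Triangle bound: M_tri(r) = Σ_k |c_k| r^k
  = |1|·3^0 + |3|·3^1 + |-4|·3^2 + |4|·3^3 + |-1|·3^4
  = 1 + 9 + 36 + 108 + 81 = 235.
This bounds M(r) := max_{|z|=r} |p(z)| from above; equality holds iff all terms c_k z^k can be made to align in phase at a single z on |z|=r.
Part (b). At z = 3 (real, on the circle |z| = r):
  p(3) = (1)·3^0 + (3)·3^1 + (-4)·3^2 + (4)·3^3 + (-1)·3^4 = 1.
  |p(3)| = 1.
Check: |p(3)| = 1 ≤ 235 = M_tri(3). ✓ Equality does not hold at z = 3 (the coefficients have mixed signs, so the terms do not all align in phase there).

M_tri(3) = 235; |p(3)| = 1; equality at z=3: no.


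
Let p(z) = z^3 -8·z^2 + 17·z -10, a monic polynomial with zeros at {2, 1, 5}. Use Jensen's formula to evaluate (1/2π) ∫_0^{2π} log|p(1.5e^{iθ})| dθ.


Zeros: 1, 2, 5; r = 1.5.
Inside |z| < r: 1. Outside (|z| ≥ r): 2, 5.
p(0) = -10, so log|p(0)| = log(10) = 2.3026.
Apply Jensen: I(r) = log|p(0)| + Σ_k log(r/|z_k|), summed over zeros inside |z| < r.
  log(r/|z_k|) for z_k = 1: log(1.5/1) = 0.4055
  Outside zeros (2, 5) contribute nothing to the Jensen sum.
Sum over inside zeros: 0.4055.
I(r) = log|p(0)| + (inside sum) = 2.3026 + 0.4055 = 2.7081.
Note: since some zeros are outside |z| ≤ r, the simplified n·log(r) form does NOT apply — only the inside zeros contribute.

I(r) ≈ 2.7081.


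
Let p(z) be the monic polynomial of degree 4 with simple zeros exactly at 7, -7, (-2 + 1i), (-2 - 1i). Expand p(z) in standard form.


The polynomial is p(z) = ∏_{α ∈ S} (z − α), where S = {7, -7, (-2 + 1i), (-2 - 1i)}.
Expanding the product yields: p(z) = z^4 + 4·z^3 -44·z^2 -196·z -245.
Note conjugate pairs combine to real quadratics: (z − (-2+1i))(z − (-2−1i)) = z² + 4z + 5.
The resulting polynomial has degree 4 and real coefficients as required.

p(z) = z^4 + 4·z^3 -44·z^2 -196·z -245.


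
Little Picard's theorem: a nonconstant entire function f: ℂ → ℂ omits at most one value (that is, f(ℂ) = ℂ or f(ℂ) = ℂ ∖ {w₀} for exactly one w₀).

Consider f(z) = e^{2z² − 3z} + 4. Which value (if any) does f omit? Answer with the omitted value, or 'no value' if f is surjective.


Little Picard bounds the complement of f(ℂ) to at most one point.
The exponent g(z) = 2z² − 3z is a nonconstant polynomial, hence surjective onto ℂ. So e^{g(z)} takes every value in {e^w : w ∈ ℂ} = ℂ ∖ {0}. Adding 4 shifts the range to ℂ ∖ {4}. f omits exactly 4.

Omitted value: 4.


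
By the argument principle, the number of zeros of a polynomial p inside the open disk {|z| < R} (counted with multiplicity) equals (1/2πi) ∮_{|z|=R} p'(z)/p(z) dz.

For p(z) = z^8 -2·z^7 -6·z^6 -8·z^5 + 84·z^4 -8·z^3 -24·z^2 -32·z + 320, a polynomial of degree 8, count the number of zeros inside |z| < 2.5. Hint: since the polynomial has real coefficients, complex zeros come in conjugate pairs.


The zeros of p are: (1 + 1i), (1 - 1i), (-1 + 1i), (-1 - 1i), (3 + 1i), (3 - 1i), (-2 + 2i), (-2 - 2i).
Their magnitudes are: 1.414, 1.414, 1.414, 1.414, 3.162, 3.162, 2.828, 2.828.
Zeros with |z| < R = 2.5: (1 + 1i), (1 - 1i), (-1 + 1i), (-1 - 1i).
Count = 4.
By the argument principle, (1/2πi) ∮_{|z|=R} p'(z)/p(z) dz equals exactly this count.

Number of zeros inside |z| < 2.5: 4.


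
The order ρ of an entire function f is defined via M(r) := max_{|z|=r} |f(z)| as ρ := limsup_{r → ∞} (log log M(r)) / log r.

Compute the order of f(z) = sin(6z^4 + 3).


Write sin(w) = (e^{iw} ± e^{−iw})/(2 or 2i), so |sin(w)| ≤ e^{|w|}. With w = 6z^4 + 3, |w| ≤ 6r^4 + 3 on |z|=r, giving M(r) ≤ e^{6r^4 + 3} and ρ ≤ 4. For the lower bound, choose z on |z|=r with 6z^4 purely imaginary of modulus 6r^4; then |sin(6z^4 + 3)| grows like e^{6r^4}/2, so ρ ≥ 4. Hence ρ = 4.
Therefore ρ = 4.

Order ρ = 4.
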